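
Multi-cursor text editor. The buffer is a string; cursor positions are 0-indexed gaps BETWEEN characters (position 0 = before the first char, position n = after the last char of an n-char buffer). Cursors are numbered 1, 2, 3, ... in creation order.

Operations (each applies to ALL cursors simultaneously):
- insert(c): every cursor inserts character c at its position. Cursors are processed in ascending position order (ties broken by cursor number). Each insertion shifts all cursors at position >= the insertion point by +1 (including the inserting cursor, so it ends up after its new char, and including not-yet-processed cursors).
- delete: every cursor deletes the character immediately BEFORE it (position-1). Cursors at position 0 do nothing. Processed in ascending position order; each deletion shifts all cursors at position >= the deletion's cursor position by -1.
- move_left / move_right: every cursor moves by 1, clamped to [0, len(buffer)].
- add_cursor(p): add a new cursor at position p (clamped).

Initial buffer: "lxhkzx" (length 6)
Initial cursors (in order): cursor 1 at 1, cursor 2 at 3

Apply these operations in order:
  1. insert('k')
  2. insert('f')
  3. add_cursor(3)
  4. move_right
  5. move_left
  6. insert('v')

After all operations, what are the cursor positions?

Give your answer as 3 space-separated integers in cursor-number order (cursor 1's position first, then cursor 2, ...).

Answer: 5 10 5

Derivation:
After op 1 (insert('k')): buffer="lkxhkkzx" (len 8), cursors c1@2 c2@5, authorship .1..2...
After op 2 (insert('f')): buffer="lkfxhkfkzx" (len 10), cursors c1@3 c2@7, authorship .11..22...
After op 3 (add_cursor(3)): buffer="lkfxhkfkzx" (len 10), cursors c1@3 c3@3 c2@7, authorship .11..22...
After op 4 (move_right): buffer="lkfxhkfkzx" (len 10), cursors c1@4 c3@4 c2@8, authorship .11..22...
After op 5 (move_left): buffer="lkfxhkfkzx" (len 10), cursors c1@3 c3@3 c2@7, authorship .11..22...
After op 6 (insert('v')): buffer="lkfvvxhkfvkzx" (len 13), cursors c1@5 c3@5 c2@10, authorship .1113..222...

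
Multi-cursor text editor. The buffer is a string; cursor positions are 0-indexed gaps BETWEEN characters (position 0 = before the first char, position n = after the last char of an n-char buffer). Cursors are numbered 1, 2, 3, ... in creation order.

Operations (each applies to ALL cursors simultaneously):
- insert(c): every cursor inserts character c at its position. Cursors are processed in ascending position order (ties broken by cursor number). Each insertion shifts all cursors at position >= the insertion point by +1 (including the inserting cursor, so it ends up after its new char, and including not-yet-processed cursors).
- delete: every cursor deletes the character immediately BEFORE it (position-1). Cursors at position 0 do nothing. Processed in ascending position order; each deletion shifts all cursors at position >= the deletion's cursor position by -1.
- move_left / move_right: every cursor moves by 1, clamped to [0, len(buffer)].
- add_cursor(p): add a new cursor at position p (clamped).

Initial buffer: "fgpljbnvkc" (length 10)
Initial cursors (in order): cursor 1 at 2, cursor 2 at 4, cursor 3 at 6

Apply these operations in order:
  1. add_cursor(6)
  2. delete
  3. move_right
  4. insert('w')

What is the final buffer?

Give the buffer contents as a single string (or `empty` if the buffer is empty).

Answer: fpwnwwwvkc

Derivation:
After op 1 (add_cursor(6)): buffer="fgpljbnvkc" (len 10), cursors c1@2 c2@4 c3@6 c4@6, authorship ..........
After op 2 (delete): buffer="fpnvkc" (len 6), cursors c1@1 c2@2 c3@2 c4@2, authorship ......
After op 3 (move_right): buffer="fpnvkc" (len 6), cursors c1@2 c2@3 c3@3 c4@3, authorship ......
After op 4 (insert('w')): buffer="fpwnwwwvkc" (len 10), cursors c1@3 c2@7 c3@7 c4@7, authorship ..1.234...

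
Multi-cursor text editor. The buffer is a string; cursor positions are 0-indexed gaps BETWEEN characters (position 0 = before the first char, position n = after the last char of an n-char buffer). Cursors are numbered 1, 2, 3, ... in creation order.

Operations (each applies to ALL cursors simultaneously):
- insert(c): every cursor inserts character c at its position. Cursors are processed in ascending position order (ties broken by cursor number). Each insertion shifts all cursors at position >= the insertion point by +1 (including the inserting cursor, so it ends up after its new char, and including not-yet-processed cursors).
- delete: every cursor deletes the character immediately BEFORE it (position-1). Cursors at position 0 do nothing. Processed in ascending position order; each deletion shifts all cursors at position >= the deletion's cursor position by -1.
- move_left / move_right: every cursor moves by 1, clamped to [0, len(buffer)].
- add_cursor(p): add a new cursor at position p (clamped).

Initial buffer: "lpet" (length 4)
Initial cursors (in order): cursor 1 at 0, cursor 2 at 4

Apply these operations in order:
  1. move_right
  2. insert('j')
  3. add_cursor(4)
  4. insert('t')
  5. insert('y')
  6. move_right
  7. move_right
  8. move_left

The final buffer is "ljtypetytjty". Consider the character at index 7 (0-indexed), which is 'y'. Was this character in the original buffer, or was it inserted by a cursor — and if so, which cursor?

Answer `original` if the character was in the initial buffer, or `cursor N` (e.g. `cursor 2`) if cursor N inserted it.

Answer: cursor 3

Derivation:
After op 1 (move_right): buffer="lpet" (len 4), cursors c1@1 c2@4, authorship ....
After op 2 (insert('j')): buffer="ljpetj" (len 6), cursors c1@2 c2@6, authorship .1...2
After op 3 (add_cursor(4)): buffer="ljpetj" (len 6), cursors c1@2 c3@4 c2@6, authorship .1...2
After op 4 (insert('t')): buffer="ljtpettjt" (len 9), cursors c1@3 c3@6 c2@9, authorship .11..3.22
After op 5 (insert('y')): buffer="ljtypetytjty" (len 12), cursors c1@4 c3@8 c2@12, authorship .111..33.222
After op 6 (move_right): buffer="ljtypetytjty" (len 12), cursors c1@5 c3@9 c2@12, authorship .111..33.222
After op 7 (move_right): buffer="ljtypetytjty" (len 12), cursors c1@6 c3@10 c2@12, authorship .111..33.222
After op 8 (move_left): buffer="ljtypetytjty" (len 12), cursors c1@5 c3@9 c2@11, authorship .111..33.222
Authorship (.=original, N=cursor N): . 1 1 1 . . 3 3 . 2 2 2
Index 7: author = 3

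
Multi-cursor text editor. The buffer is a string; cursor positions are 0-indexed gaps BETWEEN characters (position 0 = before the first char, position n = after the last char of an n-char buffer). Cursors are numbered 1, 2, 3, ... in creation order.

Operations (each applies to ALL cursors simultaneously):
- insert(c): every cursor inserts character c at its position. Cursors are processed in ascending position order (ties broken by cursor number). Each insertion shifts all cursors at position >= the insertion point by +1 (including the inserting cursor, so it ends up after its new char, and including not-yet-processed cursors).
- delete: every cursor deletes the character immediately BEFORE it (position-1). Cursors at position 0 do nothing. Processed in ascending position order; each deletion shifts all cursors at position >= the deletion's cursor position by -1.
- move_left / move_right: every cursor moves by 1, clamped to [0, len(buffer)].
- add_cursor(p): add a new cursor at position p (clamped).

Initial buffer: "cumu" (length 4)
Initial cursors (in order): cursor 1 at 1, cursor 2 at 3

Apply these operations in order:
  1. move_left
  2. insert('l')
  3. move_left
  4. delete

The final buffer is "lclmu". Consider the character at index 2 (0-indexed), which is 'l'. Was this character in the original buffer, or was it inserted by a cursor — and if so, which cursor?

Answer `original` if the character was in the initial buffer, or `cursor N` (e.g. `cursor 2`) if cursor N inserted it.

After op 1 (move_left): buffer="cumu" (len 4), cursors c1@0 c2@2, authorship ....
After op 2 (insert('l')): buffer="lculmu" (len 6), cursors c1@1 c2@4, authorship 1..2..
After op 3 (move_left): buffer="lculmu" (len 6), cursors c1@0 c2@3, authorship 1..2..
After op 4 (delete): buffer="lclmu" (len 5), cursors c1@0 c2@2, authorship 1.2..
Authorship (.=original, N=cursor N): 1 . 2 . .
Index 2: author = 2

Answer: cursor 2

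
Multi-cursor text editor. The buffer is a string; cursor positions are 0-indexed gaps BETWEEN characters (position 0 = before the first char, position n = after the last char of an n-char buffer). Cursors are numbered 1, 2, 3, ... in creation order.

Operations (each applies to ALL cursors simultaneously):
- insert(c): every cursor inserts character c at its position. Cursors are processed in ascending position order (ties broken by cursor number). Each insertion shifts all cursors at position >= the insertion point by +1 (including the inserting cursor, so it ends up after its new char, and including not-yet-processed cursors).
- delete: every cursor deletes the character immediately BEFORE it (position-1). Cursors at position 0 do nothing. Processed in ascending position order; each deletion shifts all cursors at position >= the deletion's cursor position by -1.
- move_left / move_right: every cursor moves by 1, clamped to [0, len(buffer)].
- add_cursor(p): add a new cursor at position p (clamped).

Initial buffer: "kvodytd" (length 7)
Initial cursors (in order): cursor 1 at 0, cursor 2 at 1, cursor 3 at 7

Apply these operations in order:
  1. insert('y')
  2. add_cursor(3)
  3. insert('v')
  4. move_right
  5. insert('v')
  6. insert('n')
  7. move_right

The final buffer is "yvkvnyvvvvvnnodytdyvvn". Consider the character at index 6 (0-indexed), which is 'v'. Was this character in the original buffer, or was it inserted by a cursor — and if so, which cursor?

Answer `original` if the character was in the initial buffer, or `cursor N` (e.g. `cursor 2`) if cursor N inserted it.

After op 1 (insert('y')): buffer="ykyvodytdy" (len 10), cursors c1@1 c2@3 c3@10, authorship 1.2......3
After op 2 (add_cursor(3)): buffer="ykyvodytdy" (len 10), cursors c1@1 c2@3 c4@3 c3@10, authorship 1.2......3
After op 3 (insert('v')): buffer="yvkyvvvodytdyv" (len 14), cursors c1@2 c2@6 c4@6 c3@14, authorship 11.224......33
After op 4 (move_right): buffer="yvkyvvvodytdyv" (len 14), cursors c1@3 c2@7 c4@7 c3@14, authorship 11.224......33
After op 5 (insert('v')): buffer="yvkvyvvvvvodytdyvv" (len 18), cursors c1@4 c2@10 c4@10 c3@18, authorship 11.1224.24.....333
After op 6 (insert('n')): buffer="yvkvnyvvvvvnnodytdyvvn" (len 22), cursors c1@5 c2@13 c4@13 c3@22, authorship 11.11224.2424.....3333
After op 7 (move_right): buffer="yvkvnyvvvvvnnodytdyvvn" (len 22), cursors c1@6 c2@14 c4@14 c3@22, authorship 11.11224.2424.....3333
Authorship (.=original, N=cursor N): 1 1 . 1 1 2 2 4 . 2 4 2 4 . . . . . 3 3 3 3
Index 6: author = 2

Answer: cursor 2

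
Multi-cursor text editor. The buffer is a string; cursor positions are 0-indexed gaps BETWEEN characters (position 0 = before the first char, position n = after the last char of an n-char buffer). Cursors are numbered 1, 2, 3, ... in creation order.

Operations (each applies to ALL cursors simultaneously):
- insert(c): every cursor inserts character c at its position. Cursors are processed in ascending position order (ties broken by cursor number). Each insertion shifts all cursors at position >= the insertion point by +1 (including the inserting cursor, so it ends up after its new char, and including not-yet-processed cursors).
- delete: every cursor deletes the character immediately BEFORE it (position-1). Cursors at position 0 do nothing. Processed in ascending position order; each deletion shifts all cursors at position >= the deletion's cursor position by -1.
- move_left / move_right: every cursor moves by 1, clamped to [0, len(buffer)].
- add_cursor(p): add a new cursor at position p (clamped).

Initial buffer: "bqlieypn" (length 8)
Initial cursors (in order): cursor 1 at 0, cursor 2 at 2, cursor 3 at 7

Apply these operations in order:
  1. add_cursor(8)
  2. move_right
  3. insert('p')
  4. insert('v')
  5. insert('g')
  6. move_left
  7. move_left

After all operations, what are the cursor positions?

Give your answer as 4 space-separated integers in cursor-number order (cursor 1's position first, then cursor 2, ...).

Answer: 2 7 18 18

Derivation:
After op 1 (add_cursor(8)): buffer="bqlieypn" (len 8), cursors c1@0 c2@2 c3@7 c4@8, authorship ........
After op 2 (move_right): buffer="bqlieypn" (len 8), cursors c1@1 c2@3 c3@8 c4@8, authorship ........
After op 3 (insert('p')): buffer="bpqlpieypnpp" (len 12), cursors c1@2 c2@5 c3@12 c4@12, authorship .1..2.....34
After op 4 (insert('v')): buffer="bpvqlpvieypnppvv" (len 16), cursors c1@3 c2@7 c3@16 c4@16, authorship .11..22.....3434
After op 5 (insert('g')): buffer="bpvgqlpvgieypnppvvgg" (len 20), cursors c1@4 c2@9 c3@20 c4@20, authorship .111..222.....343434
After op 6 (move_left): buffer="bpvgqlpvgieypnppvvgg" (len 20), cursors c1@3 c2@8 c3@19 c4@19, authorship .111..222.....343434
After op 7 (move_left): buffer="bpvgqlpvgieypnppvvgg" (len 20), cursors c1@2 c2@7 c3@18 c4@18, authorship .111..222.....343434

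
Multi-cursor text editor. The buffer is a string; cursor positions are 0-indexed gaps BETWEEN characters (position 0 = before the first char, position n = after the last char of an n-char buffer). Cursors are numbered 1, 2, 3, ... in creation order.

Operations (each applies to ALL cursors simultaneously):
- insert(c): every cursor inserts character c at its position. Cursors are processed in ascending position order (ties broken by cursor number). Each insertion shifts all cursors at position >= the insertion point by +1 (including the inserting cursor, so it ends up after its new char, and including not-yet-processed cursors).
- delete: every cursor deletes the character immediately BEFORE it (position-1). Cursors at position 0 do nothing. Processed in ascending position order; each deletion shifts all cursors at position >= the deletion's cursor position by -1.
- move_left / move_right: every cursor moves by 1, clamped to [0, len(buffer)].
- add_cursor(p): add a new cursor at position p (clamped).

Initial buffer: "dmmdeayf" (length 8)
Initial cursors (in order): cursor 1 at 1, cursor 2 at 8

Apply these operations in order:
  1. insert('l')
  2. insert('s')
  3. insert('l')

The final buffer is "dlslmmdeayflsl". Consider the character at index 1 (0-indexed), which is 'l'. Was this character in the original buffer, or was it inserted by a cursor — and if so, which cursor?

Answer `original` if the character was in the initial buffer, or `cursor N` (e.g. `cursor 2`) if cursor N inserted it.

Answer: cursor 1

Derivation:
After op 1 (insert('l')): buffer="dlmmdeayfl" (len 10), cursors c1@2 c2@10, authorship .1.......2
After op 2 (insert('s')): buffer="dlsmmdeayfls" (len 12), cursors c1@3 c2@12, authorship .11.......22
After op 3 (insert('l')): buffer="dlslmmdeayflsl" (len 14), cursors c1@4 c2@14, authorship .111.......222
Authorship (.=original, N=cursor N): . 1 1 1 . . . . . . . 2 2 2
Index 1: author = 1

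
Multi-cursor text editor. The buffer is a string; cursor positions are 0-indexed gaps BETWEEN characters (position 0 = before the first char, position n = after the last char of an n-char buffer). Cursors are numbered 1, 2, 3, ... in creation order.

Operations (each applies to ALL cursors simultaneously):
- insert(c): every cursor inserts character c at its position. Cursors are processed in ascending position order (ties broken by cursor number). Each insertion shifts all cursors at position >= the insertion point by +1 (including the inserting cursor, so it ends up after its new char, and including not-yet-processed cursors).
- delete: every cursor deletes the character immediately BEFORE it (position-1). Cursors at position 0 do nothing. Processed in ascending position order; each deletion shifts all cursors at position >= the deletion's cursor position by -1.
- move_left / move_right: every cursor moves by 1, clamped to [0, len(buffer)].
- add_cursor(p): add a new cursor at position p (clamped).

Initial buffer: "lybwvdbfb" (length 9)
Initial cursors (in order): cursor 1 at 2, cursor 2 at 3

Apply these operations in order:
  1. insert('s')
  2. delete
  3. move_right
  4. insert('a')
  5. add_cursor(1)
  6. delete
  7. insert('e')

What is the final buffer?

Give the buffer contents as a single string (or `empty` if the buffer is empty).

After op 1 (insert('s')): buffer="lysbswvdbfb" (len 11), cursors c1@3 c2@5, authorship ..1.2......
After op 2 (delete): buffer="lybwvdbfb" (len 9), cursors c1@2 c2@3, authorship .........
After op 3 (move_right): buffer="lybwvdbfb" (len 9), cursors c1@3 c2@4, authorship .........
After op 4 (insert('a')): buffer="lybawavdbfb" (len 11), cursors c1@4 c2@6, authorship ...1.2.....
After op 5 (add_cursor(1)): buffer="lybawavdbfb" (len 11), cursors c3@1 c1@4 c2@6, authorship ...1.2.....
After op 6 (delete): buffer="ybwvdbfb" (len 8), cursors c3@0 c1@2 c2@3, authorship ........
After op 7 (insert('e')): buffer="eybewevdbfb" (len 11), cursors c3@1 c1@4 c2@6, authorship 3..1.2.....

Answer: eybewevdbfb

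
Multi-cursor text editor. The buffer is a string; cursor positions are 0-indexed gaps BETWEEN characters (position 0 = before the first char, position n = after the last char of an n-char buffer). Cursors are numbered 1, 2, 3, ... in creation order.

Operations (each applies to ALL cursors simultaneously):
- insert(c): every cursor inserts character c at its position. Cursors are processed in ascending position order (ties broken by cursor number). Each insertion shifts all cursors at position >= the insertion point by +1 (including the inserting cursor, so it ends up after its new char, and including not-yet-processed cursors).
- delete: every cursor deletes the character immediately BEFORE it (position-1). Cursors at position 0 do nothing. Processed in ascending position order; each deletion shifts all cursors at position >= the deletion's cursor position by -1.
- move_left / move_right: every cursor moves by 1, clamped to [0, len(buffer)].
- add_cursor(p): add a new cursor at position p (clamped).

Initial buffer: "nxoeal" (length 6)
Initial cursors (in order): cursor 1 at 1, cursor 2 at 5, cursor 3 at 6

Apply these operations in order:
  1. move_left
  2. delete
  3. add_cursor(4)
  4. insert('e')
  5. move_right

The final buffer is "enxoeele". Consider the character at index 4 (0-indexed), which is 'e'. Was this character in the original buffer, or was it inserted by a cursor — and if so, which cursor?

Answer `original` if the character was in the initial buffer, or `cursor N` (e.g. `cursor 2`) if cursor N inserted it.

Answer: cursor 2

Derivation:
After op 1 (move_left): buffer="nxoeal" (len 6), cursors c1@0 c2@4 c3@5, authorship ......
After op 2 (delete): buffer="nxol" (len 4), cursors c1@0 c2@3 c3@3, authorship ....
After op 3 (add_cursor(4)): buffer="nxol" (len 4), cursors c1@0 c2@3 c3@3 c4@4, authorship ....
After op 4 (insert('e')): buffer="enxoeele" (len 8), cursors c1@1 c2@6 c3@6 c4@8, authorship 1...23.4
After op 5 (move_right): buffer="enxoeele" (len 8), cursors c1@2 c2@7 c3@7 c4@8, authorship 1...23.4
Authorship (.=original, N=cursor N): 1 . . . 2 3 . 4
Index 4: author = 2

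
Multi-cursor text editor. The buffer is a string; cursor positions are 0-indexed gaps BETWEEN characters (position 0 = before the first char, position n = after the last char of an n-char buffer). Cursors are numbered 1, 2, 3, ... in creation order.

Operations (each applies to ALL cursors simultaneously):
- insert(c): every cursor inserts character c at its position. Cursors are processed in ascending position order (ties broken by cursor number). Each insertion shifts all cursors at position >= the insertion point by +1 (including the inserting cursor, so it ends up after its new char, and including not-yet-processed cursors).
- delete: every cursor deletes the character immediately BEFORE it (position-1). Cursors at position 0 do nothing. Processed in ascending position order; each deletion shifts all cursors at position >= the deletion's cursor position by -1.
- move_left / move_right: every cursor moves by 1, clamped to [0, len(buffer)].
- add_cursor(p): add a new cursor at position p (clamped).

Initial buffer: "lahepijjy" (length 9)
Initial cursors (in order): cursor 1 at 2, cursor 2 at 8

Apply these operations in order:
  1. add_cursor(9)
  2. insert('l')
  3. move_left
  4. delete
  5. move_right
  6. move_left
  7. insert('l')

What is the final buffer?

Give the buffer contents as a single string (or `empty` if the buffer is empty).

Answer: lllhepijllll

Derivation:
After op 1 (add_cursor(9)): buffer="lahepijjy" (len 9), cursors c1@2 c2@8 c3@9, authorship .........
After op 2 (insert('l')): buffer="lalhepijjlyl" (len 12), cursors c1@3 c2@10 c3@12, authorship ..1......2.3
After op 3 (move_left): buffer="lalhepijjlyl" (len 12), cursors c1@2 c2@9 c3@11, authorship ..1......2.3
After op 4 (delete): buffer="llhepijll" (len 9), cursors c1@1 c2@7 c3@8, authorship .1.....23
After op 5 (move_right): buffer="llhepijll" (len 9), cursors c1@2 c2@8 c3@9, authorship .1.....23
After op 6 (move_left): buffer="llhepijll" (len 9), cursors c1@1 c2@7 c3@8, authorship .1.....23
After op 7 (insert('l')): buffer="lllhepijllll" (len 12), cursors c1@2 c2@9 c3@11, authorship .11.....2233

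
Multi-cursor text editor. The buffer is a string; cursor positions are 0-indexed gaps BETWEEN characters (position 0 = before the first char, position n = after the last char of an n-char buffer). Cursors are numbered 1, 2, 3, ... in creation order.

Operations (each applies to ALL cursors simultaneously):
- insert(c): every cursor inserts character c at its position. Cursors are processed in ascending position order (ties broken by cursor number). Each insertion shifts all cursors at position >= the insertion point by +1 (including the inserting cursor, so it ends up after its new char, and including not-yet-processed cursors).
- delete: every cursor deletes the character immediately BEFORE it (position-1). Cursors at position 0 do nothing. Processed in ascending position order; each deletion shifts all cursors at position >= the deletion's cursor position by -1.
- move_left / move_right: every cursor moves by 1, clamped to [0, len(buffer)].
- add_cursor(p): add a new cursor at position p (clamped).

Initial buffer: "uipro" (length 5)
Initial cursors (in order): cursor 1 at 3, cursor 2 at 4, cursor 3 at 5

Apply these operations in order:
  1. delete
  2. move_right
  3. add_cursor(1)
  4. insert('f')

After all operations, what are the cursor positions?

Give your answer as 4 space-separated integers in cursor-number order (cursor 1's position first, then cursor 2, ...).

After op 1 (delete): buffer="ui" (len 2), cursors c1@2 c2@2 c3@2, authorship ..
After op 2 (move_right): buffer="ui" (len 2), cursors c1@2 c2@2 c3@2, authorship ..
After op 3 (add_cursor(1)): buffer="ui" (len 2), cursors c4@1 c1@2 c2@2 c3@2, authorship ..
After op 4 (insert('f')): buffer="ufifff" (len 6), cursors c4@2 c1@6 c2@6 c3@6, authorship .4.123

Answer: 6 6 6 2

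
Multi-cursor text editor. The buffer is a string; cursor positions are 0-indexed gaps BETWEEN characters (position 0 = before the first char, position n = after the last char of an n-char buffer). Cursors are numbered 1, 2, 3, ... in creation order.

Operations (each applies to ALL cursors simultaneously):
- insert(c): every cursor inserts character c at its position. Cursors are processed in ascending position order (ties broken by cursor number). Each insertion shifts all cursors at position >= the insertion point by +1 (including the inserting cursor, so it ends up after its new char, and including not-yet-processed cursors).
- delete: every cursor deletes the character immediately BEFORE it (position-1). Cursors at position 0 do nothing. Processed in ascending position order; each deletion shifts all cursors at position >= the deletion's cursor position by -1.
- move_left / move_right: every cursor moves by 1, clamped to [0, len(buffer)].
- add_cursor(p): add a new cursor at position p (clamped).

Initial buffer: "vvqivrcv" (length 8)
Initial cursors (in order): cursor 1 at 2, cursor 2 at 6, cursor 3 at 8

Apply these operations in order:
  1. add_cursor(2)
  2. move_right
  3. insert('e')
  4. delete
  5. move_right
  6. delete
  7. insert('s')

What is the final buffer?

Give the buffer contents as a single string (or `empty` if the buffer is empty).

After op 1 (add_cursor(2)): buffer="vvqivrcv" (len 8), cursors c1@2 c4@2 c2@6 c3@8, authorship ........
After op 2 (move_right): buffer="vvqivrcv" (len 8), cursors c1@3 c4@3 c2@7 c3@8, authorship ........
After op 3 (insert('e')): buffer="vvqeeivrceve" (len 12), cursors c1@5 c4@5 c2@10 c3@12, authorship ...14....2.3
After op 4 (delete): buffer="vvqivrcv" (len 8), cursors c1@3 c4@3 c2@7 c3@8, authorship ........
After op 5 (move_right): buffer="vvqivrcv" (len 8), cursors c1@4 c4@4 c2@8 c3@8, authorship ........
After op 6 (delete): buffer="vvvr" (len 4), cursors c1@2 c4@2 c2@4 c3@4, authorship ....
After op 7 (insert('s')): buffer="vvssvrss" (len 8), cursors c1@4 c4@4 c2@8 c3@8, authorship ..14..23

Answer: vvssvrss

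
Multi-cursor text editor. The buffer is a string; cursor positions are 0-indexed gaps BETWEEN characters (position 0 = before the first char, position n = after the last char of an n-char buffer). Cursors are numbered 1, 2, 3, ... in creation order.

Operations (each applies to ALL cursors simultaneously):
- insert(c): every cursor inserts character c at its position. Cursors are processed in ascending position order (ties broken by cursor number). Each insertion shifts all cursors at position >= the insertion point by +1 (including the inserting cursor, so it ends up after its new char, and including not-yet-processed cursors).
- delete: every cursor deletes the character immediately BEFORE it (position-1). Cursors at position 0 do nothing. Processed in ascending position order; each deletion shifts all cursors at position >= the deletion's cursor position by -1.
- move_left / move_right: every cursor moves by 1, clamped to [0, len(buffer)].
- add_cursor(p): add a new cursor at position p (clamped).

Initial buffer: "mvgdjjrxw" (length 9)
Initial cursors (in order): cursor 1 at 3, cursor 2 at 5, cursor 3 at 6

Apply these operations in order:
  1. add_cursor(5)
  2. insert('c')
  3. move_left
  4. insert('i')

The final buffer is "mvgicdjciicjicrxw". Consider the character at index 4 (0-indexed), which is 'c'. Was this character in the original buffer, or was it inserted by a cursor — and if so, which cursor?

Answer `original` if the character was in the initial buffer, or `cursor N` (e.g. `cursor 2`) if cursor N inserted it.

Answer: cursor 1

Derivation:
After op 1 (add_cursor(5)): buffer="mvgdjjrxw" (len 9), cursors c1@3 c2@5 c4@5 c3@6, authorship .........
After op 2 (insert('c')): buffer="mvgcdjccjcrxw" (len 13), cursors c1@4 c2@8 c4@8 c3@10, authorship ...1..24.3...
After op 3 (move_left): buffer="mvgcdjccjcrxw" (len 13), cursors c1@3 c2@7 c4@7 c3@9, authorship ...1..24.3...
After op 4 (insert('i')): buffer="mvgicdjciicjicrxw" (len 17), cursors c1@4 c2@10 c4@10 c3@13, authorship ...11..2244.33...
Authorship (.=original, N=cursor N): . . . 1 1 . . 2 2 4 4 . 3 3 . . .
Index 4: author = 1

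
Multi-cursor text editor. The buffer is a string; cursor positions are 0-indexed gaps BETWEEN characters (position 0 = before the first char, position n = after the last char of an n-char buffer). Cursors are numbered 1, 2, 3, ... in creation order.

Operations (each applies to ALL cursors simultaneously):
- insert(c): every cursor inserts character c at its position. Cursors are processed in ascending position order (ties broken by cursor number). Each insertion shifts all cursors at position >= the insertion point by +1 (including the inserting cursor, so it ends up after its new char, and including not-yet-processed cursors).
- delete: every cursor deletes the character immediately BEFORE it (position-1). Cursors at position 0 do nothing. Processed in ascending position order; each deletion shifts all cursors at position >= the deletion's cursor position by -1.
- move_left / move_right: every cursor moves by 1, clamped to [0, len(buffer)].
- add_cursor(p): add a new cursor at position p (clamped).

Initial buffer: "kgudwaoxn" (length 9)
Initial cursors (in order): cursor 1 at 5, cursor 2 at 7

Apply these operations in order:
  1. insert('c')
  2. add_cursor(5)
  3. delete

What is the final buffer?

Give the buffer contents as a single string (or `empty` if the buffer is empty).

Answer: kgudaoxn

Derivation:
After op 1 (insert('c')): buffer="kgudwcaocxn" (len 11), cursors c1@6 c2@9, authorship .....1..2..
After op 2 (add_cursor(5)): buffer="kgudwcaocxn" (len 11), cursors c3@5 c1@6 c2@9, authorship .....1..2..
After op 3 (delete): buffer="kgudaoxn" (len 8), cursors c1@4 c3@4 c2@6, authorship ........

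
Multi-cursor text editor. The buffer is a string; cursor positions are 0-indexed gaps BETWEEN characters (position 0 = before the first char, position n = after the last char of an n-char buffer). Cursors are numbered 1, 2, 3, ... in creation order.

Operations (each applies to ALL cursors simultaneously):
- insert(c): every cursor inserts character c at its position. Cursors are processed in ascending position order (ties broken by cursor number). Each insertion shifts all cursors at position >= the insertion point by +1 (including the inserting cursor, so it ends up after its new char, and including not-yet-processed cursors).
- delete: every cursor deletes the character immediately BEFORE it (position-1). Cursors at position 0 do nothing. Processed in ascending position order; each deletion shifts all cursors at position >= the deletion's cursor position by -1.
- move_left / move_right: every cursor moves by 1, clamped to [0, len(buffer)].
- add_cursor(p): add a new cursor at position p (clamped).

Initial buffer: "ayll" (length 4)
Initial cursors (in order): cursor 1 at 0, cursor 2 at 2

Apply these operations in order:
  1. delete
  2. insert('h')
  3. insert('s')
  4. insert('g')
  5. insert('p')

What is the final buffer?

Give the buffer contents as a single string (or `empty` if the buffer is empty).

Answer: hsgpahsgpll

Derivation:
After op 1 (delete): buffer="all" (len 3), cursors c1@0 c2@1, authorship ...
After op 2 (insert('h')): buffer="hahll" (len 5), cursors c1@1 c2@3, authorship 1.2..
After op 3 (insert('s')): buffer="hsahsll" (len 7), cursors c1@2 c2@5, authorship 11.22..
After op 4 (insert('g')): buffer="hsgahsgll" (len 9), cursors c1@3 c2@7, authorship 111.222..
After op 5 (insert('p')): buffer="hsgpahsgpll" (len 11), cursors c1@4 c2@9, authorship 1111.2222..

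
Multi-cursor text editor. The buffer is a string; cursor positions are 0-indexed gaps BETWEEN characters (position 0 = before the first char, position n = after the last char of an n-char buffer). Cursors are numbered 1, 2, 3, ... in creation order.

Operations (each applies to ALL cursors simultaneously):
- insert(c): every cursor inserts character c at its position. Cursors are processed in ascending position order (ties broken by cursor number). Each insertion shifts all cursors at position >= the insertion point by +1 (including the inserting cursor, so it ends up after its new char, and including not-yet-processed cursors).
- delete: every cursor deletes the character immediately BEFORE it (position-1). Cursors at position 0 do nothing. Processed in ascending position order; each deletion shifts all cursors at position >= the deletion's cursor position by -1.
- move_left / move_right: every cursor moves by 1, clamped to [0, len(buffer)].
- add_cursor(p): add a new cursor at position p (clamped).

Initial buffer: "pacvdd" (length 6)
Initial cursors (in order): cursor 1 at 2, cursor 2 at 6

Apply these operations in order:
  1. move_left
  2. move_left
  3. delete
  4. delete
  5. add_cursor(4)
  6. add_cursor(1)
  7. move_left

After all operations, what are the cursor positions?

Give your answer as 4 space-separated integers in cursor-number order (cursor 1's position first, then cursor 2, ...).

After op 1 (move_left): buffer="pacvdd" (len 6), cursors c1@1 c2@5, authorship ......
After op 2 (move_left): buffer="pacvdd" (len 6), cursors c1@0 c2@4, authorship ......
After op 3 (delete): buffer="pacdd" (len 5), cursors c1@0 c2@3, authorship .....
After op 4 (delete): buffer="padd" (len 4), cursors c1@0 c2@2, authorship ....
After op 5 (add_cursor(4)): buffer="padd" (len 4), cursors c1@0 c2@2 c3@4, authorship ....
After op 6 (add_cursor(1)): buffer="padd" (len 4), cursors c1@0 c4@1 c2@2 c3@4, authorship ....
After op 7 (move_left): buffer="padd" (len 4), cursors c1@0 c4@0 c2@1 c3@3, authorship ....

Answer: 0 1 3 0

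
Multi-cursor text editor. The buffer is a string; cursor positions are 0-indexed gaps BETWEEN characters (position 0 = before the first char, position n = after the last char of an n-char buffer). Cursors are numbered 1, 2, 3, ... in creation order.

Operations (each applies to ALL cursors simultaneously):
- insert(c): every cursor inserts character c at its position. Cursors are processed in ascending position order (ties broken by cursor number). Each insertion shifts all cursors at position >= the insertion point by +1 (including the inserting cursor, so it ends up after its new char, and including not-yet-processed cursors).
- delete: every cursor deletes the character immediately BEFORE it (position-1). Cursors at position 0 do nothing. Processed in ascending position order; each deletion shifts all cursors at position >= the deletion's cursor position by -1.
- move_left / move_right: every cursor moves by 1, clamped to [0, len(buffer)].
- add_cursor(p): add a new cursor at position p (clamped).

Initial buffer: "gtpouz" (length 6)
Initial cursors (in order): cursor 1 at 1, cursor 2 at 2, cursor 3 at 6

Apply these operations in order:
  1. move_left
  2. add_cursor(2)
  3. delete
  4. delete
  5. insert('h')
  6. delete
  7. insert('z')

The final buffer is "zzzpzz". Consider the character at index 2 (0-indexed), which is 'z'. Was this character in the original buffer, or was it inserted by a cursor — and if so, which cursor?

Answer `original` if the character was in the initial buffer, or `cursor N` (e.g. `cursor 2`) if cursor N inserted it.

After op 1 (move_left): buffer="gtpouz" (len 6), cursors c1@0 c2@1 c3@5, authorship ......
After op 2 (add_cursor(2)): buffer="gtpouz" (len 6), cursors c1@0 c2@1 c4@2 c3@5, authorship ......
After op 3 (delete): buffer="poz" (len 3), cursors c1@0 c2@0 c4@0 c3@2, authorship ...
After op 4 (delete): buffer="pz" (len 2), cursors c1@0 c2@0 c4@0 c3@1, authorship ..
After op 5 (insert('h')): buffer="hhhphz" (len 6), cursors c1@3 c2@3 c4@3 c3@5, authorship 124.3.
After op 6 (delete): buffer="pz" (len 2), cursors c1@0 c2@0 c4@0 c3@1, authorship ..
After op 7 (insert('z')): buffer="zzzpzz" (len 6), cursors c1@3 c2@3 c4@3 c3@5, authorship 124.3.
Authorship (.=original, N=cursor N): 1 2 4 . 3 .
Index 2: author = 4

Answer: cursor 4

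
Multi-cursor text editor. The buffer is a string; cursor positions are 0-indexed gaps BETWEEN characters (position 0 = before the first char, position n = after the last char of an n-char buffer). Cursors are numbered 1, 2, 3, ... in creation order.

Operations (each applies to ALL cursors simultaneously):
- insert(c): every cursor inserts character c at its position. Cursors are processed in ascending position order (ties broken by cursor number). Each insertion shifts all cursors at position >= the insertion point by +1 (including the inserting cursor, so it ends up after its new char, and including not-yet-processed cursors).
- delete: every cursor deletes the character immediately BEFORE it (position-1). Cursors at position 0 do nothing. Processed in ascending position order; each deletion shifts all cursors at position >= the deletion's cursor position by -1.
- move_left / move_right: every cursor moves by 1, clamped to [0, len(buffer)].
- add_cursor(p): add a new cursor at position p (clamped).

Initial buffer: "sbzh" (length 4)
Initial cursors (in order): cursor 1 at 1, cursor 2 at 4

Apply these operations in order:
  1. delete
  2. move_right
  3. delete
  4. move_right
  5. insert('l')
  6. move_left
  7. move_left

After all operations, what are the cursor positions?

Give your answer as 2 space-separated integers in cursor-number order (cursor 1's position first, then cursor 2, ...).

After op 1 (delete): buffer="bz" (len 2), cursors c1@0 c2@2, authorship ..
After op 2 (move_right): buffer="bz" (len 2), cursors c1@1 c2@2, authorship ..
After op 3 (delete): buffer="" (len 0), cursors c1@0 c2@0, authorship 
After op 4 (move_right): buffer="" (len 0), cursors c1@0 c2@0, authorship 
After op 5 (insert('l')): buffer="ll" (len 2), cursors c1@2 c2@2, authorship 12
After op 6 (move_left): buffer="ll" (len 2), cursors c1@1 c2@1, authorship 12
After op 7 (move_left): buffer="ll" (len 2), cursors c1@0 c2@0, authorship 12

Answer: 0 0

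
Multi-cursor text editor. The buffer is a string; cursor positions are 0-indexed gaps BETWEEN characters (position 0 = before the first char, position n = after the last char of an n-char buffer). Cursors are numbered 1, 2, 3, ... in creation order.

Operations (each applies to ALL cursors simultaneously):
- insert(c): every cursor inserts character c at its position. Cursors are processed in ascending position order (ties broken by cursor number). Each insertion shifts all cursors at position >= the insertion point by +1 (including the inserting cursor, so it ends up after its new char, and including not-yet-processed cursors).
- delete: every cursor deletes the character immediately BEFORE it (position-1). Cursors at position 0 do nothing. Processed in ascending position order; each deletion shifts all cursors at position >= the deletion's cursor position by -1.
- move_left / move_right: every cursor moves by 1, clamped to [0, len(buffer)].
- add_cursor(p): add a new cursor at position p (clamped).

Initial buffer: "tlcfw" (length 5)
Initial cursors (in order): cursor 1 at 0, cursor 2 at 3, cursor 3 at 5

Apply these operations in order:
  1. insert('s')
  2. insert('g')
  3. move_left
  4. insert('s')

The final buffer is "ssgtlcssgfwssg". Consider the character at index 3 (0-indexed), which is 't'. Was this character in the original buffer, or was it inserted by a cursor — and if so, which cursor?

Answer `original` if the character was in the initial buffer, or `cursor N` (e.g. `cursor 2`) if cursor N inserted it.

Answer: original

Derivation:
After op 1 (insert('s')): buffer="stlcsfws" (len 8), cursors c1@1 c2@5 c3@8, authorship 1...2..3
After op 2 (insert('g')): buffer="sgtlcsgfwsg" (len 11), cursors c1@2 c2@7 c3@11, authorship 11...22..33
After op 3 (move_left): buffer="sgtlcsgfwsg" (len 11), cursors c1@1 c2@6 c3@10, authorship 11...22..33
After op 4 (insert('s')): buffer="ssgtlcssgfwssg" (len 14), cursors c1@2 c2@8 c3@13, authorship 111...222..333
Authorship (.=original, N=cursor N): 1 1 1 . . . 2 2 2 . . 3 3 3
Index 3: author = original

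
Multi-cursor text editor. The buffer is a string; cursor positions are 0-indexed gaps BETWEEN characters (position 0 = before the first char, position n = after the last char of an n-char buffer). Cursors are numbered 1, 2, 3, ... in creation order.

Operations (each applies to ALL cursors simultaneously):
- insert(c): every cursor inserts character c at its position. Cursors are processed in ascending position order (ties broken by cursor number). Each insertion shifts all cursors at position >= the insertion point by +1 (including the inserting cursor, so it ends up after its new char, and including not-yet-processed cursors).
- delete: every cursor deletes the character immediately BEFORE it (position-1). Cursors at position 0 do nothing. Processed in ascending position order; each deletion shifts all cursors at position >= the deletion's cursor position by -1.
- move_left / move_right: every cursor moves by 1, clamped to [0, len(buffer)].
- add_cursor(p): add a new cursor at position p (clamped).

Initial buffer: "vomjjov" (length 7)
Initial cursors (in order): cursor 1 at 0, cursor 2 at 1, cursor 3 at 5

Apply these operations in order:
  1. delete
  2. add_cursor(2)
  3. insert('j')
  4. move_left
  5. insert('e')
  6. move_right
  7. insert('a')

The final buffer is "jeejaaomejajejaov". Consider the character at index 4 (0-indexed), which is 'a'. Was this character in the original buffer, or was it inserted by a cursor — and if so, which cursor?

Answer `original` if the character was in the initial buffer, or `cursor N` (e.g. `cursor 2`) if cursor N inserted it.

Answer: cursor 1

Derivation:
After op 1 (delete): buffer="omjov" (len 5), cursors c1@0 c2@0 c3@3, authorship .....
After op 2 (add_cursor(2)): buffer="omjov" (len 5), cursors c1@0 c2@0 c4@2 c3@3, authorship .....
After op 3 (insert('j')): buffer="jjomjjjov" (len 9), cursors c1@2 c2@2 c4@5 c3@7, authorship 12..4.3..
After op 4 (move_left): buffer="jjomjjjov" (len 9), cursors c1@1 c2@1 c4@4 c3@6, authorship 12..4.3..
After op 5 (insert('e')): buffer="jeejomejjejov" (len 13), cursors c1@3 c2@3 c4@7 c3@10, authorship 1122..44.33..
After op 6 (move_right): buffer="jeejomejjejov" (len 13), cursors c1@4 c2@4 c4@8 c3@11, authorship 1122..44.33..
After op 7 (insert('a')): buffer="jeejaaomejajejaov" (len 17), cursors c1@6 c2@6 c4@11 c3@15, authorship 112212..444.333..
Authorship (.=original, N=cursor N): 1 1 2 2 1 2 . . 4 4 4 . 3 3 3 . .
Index 4: author = 1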